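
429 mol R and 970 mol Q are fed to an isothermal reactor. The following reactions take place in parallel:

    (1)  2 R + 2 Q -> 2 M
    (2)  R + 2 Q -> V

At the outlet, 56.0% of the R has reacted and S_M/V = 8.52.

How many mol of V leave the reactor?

Conversion of R: R consumed = 0.56 × 429 = 240.2 mol = 2ξ₁ + 1ξ₂.
Selectivity: 2ξ₁ / (1ξ₂) = 8.52 → ξ₁ = 4.26 ξ₂.
Substitute: (2·4.26 + 1) ξ₂ = 240.2 → ξ₂ = 25.24 mol, ξ₁ = 107.5 mol.
Outlet amounts (n = n₀ + Σ ν·ξ):
  R: 429 − 2(107.5) − 1(25.24) = 188.8
  Q: 970 − 2(107.5) − 2(25.24) = 704.5
  M: 0 + 2(107.5) = 215
  V: 0 + 1(25.24) = 25.24

25.2 mol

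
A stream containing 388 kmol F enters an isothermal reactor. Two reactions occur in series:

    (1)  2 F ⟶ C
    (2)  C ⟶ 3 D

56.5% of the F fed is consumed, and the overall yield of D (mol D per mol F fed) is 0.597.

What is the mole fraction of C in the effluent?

0.0749

Conversion of F: F consumed = 2ξ₁ = 0.565 × 388 → ξ₁ = 109.6 kmol.
Yield of D: 3ξ₂ / 388 = 0.597 → ξ₂ = 77.21 kmol.
Outlet amounts (n = n₀ + Σ ν·ξ):
  F: 388 − 2(109.6) = 168.8
  C: 0 + 1(109.6) − 1(77.21) = 32.4
  D: 0 + 3(77.21) = 231.6
Total out = 432.8 kmol; y_C = 32.4 / 432.8 = 0.07485.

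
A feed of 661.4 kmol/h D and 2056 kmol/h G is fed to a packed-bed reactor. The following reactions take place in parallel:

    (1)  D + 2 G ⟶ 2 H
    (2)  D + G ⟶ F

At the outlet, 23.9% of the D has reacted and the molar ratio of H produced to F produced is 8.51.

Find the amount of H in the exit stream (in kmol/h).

Conversion of D: D consumed = 0.239 × 661.4 = 158.1 kmol/h = 1ξ₁ + 1ξ₂.
Selectivity: 2ξ₁ / (1ξ₂) = 8.51 → ξ₁ = 4.255 ξ₂.
Substitute: (1·4.255 + 1) ξ₂ = 158.1 → ξ₂ = 30.08 kmol/h, ξ₁ = 128 kmol/h.
Outlet amounts (n = n₀ + Σ ν·ξ):
  D: 661.4 − 1(128) − 1(30.08) = 503.3
  G: 2056 − 2(128) − 1(30.08) = 1770
  H: 0 + 2(128) = 256
  F: 0 + 1(30.08) = 30.08

256 kmol/h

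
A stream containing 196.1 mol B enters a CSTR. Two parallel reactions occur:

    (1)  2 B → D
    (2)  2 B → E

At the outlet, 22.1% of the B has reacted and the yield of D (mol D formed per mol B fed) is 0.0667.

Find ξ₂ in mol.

Yield of D: 1ξ₁ / 196.1 = 0.0667 → ξ₁ = 13.08 mol.
Conversion of B: 2ξ₁ + 2ξ₂ = 0.221 × 196.1 = 43.34 → ξ₂ = 8.589 mol.
Outlet amounts (n = n₀ + Σ ν·ξ):
  B: 196.1 − 2(13.08) − 2(8.589) = 152.8
  D: 0 + 1(13.08) = 13.08
  E: 0 + 1(8.589) = 8.589

ξ₂ = 8.59 mol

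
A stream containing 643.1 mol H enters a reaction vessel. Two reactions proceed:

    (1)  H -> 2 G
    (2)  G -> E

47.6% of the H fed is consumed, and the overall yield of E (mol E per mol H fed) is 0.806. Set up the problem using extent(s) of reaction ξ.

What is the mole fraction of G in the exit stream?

0.0989

Conversion of H: H consumed = 1ξ₁ = 0.476 × 643.1 → ξ₁ = 306.1 mol.
Yield of E: 1ξ₂ / 643.1 = 0.806 → ξ₂ = 518.3 mol.
Outlet amounts (n = n₀ + Σ ν·ξ):
  H: 643.1 − 1(306.1) = 337
  G: 0 + 2(306.1) − 1(518.3) = 93.89
  E: 0 + 1(518.3) = 518.3
Total out = 949.2 mol; y_G = 93.89 / 949.2 = 0.09892.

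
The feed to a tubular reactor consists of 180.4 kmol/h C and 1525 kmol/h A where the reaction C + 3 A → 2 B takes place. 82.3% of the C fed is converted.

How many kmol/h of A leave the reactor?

1080 kmol/h

C reacted = 0.823 × 180.4 = 148.5 kmol/h; ν_C = −1, so ξ = 148.5/1 = 148.5 kmol/h.
Outlet amounts (n = n₀ + ν ξ):
  C: 180.4 − 1(148.5) = 31.93
  A: 1525 − 3(148.5) = 1080
  B: 0 + 2(148.5) = 296.9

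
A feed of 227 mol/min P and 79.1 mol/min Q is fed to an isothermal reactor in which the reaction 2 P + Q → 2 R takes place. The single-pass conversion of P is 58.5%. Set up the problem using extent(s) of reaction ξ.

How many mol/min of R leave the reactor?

P reacted = 0.585 × 227 = 132.8 mol/min; ν_P = −2, so ξ = 132.8/2 = 66.4 mol/min.
Outlet amounts (n = n₀ + ν ξ):
  P: 227 − 2(66.4) = 94.21
  Q: 79.1 − 1(66.4) = 12.7
  R: 0 + 2(66.4) = 132.8

133 mol/min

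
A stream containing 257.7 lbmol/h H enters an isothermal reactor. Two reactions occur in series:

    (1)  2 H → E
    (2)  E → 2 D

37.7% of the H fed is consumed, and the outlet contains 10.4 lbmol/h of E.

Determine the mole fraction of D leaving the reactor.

Conversion of H: H consumed = 2ξ₁ = 0.377 × 257.7 → ξ₁ = 48.58 lbmol/h.
E balance: n_E = 0 + 1ξ₁ − 1ξ₂ = 10.4 → ξ₂ = (1·48.58 − 10.4)/1 = 38.18 lbmol/h.
Outlet amounts (n = n₀ + Σ ν·ξ):
  H: 257.7 − 2(48.58) = 160.5
  E: 0 + 1(48.58) − 1(38.18) = 10.4
  D: 0 + 2(38.18) = 76.35
Total out = 247.3 lbmol/h; y_D = 76.35 / 247.3 = 0.3087.

0.309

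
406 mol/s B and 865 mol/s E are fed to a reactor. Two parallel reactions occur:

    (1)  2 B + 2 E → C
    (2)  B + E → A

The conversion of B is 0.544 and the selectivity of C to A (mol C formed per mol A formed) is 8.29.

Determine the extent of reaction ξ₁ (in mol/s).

Conversion of B: B consumed = 0.544 × 406 = 220.9 mol/s = 2ξ₁ + 1ξ₂.
Selectivity: 1ξ₁ / (1ξ₂) = 8.29 → ξ₁ = 8.29 ξ₂.
Substitute: (2·8.29 + 1) ξ₂ = 220.9 → ξ₂ = 12.56 mol/s, ξ₁ = 104.2 mol/s.
Outlet amounts (n = n₀ + Σ ν·ξ):
  B: 406 − 2(104.2) − 1(12.56) = 185.1
  E: 865 − 2(104.2) − 1(12.56) = 644.1
  C: 0 + 1(104.2) = 104.2
  A: 0 + 1(12.56) = 12.56

ξ₁ = 104 mol/s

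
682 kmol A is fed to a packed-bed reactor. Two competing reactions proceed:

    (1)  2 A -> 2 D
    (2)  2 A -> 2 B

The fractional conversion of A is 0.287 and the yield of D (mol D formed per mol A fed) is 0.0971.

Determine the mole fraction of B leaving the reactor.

Yield of D: 2ξ₁ / 682 = 0.0971 → ξ₁ = 33.11 kmol.
Conversion of A: 2ξ₁ + 2ξ₂ = 0.287 × 682 = 195.7 → ξ₂ = 64.76 kmol.
Outlet amounts (n = n₀ + Σ ν·ξ):
  A: 682 − 2(33.11) − 2(64.76) = 486.3
  D: 0 + 2(33.11) = 66.22
  B: 0 + 2(64.76) = 129.5
Total out = 682 kmol; y_B = 129.5 / 682 = 0.1899.

0.19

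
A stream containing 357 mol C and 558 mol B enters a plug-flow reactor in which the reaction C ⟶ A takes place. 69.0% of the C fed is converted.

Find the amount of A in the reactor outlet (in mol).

C reacted = 0.69 × 357 = 246.3 mol; ν_C = −1, so ξ = 246.3/1 = 246.3 mol.
Outlet amounts (n = n₀ + ν ξ):
  C: 357 − 1(246.3) = 110.7
  A: 0 + 1(246.3) = 246.3
  B: 558 (inert)

246 mol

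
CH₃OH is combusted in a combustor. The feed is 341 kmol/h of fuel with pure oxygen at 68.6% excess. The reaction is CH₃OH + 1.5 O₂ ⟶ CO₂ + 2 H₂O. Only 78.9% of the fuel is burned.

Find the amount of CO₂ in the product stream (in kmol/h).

269 kmol/h

Stoichiometric O₂ = 1.5 × 341 = 511.5 kmol/h; O₂ fed = 511.5 × 1.686 = 862.4 kmol/h.
Fuel reacted = 0.789 × 341 → ξ = 269 kmol/h.
Outlet (n = n₀ + ν ξ):
  CH₃OH: 341 − 1(269) = 71.95
  O₂: 862.4 − 1.5(269) = 458.8
  CO₂: 0 + 1(269) = 269
  H₂O: 0 + 2(269) = 538.1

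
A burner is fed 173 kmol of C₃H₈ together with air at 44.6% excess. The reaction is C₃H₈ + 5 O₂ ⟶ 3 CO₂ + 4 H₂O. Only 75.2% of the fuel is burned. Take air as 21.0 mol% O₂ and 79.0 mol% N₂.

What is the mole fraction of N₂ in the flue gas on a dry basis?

0.82

Stoichiometric O₂ = 5 × 173 = 865 kmol; O₂ fed = 865 × 1.446 = 1251 kmol.
N₂ fed = 1251 × 79/21 = 4705 kmol.
Fuel reacted = 0.752 × 173 → ξ = 130.1 kmol.
Outlet (n = n₀ + ν ξ):
  C₃H₈: 173 − 1(130.1) = 42.9
  O₂: 1251 − 5(130.1) = 600.3
  N₂: 4705 (inert)
  CO₂: 0 + 3(130.1) = 390.3
  H₂O: 0 + 4(130.1) = 520.4
Dry total = 5739 kmol; y_N₂ (dry) = 4705 / 5739 = 0.8199.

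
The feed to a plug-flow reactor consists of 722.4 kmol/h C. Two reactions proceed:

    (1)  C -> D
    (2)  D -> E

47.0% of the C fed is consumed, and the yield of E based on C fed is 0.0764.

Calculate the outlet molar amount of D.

Conversion of C: C consumed = 1ξ₁ = 0.47 × 722.4 → ξ₁ = 339.5 kmol/h.
Yield of E: 1ξ₂ / 722.4 = 0.0764 → ξ₂ = 55.19 kmol/h.
Outlet amounts (n = n₀ + Σ ν·ξ):
  C: 722.4 − 1(339.5) = 382.9
  D: 0 + 1(339.5) − 1(55.19) = 284.3
  E: 0 + 1(55.19) = 55.19

284 kmol/h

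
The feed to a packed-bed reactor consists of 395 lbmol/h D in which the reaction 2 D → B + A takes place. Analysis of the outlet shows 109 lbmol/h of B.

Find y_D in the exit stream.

0.448

For B: n = n₀ + 1ξ → 109 = 0 + 1ξ, giving ξ = 109 lbmol/h.
Outlet amounts (n = n₀ + ν ξ):
  D: 395 − 2(109) = 177
  B: 0 + 1(109) = 109
  A: 0 + 1(109) = 109
Total out = 395 lbmol/h; y_D = 177 / 395 = 0.4481.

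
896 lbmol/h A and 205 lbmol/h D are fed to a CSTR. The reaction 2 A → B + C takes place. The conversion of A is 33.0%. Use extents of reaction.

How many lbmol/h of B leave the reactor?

A reacted = 0.33 × 896 = 295.7 lbmol/h; ν_A = −2, so ξ = 295.7/2 = 147.8 lbmol/h.
Outlet amounts (n = n₀ + ν ξ):
  A: 896 − 2(147.8) = 600.3
  B: 0 + 1(147.8) = 147.8
  C: 0 + 1(147.8) = 147.8
  D: 205 (inert)

148 lbmol/h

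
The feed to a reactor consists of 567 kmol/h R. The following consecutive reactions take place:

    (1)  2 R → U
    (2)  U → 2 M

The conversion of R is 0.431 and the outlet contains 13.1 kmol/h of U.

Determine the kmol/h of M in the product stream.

218 kmol/h

Conversion of R: R consumed = 2ξ₁ = 0.431 × 567 → ξ₁ = 122.2 kmol/h.
U balance: n_U = 0 + 1ξ₁ − 1ξ₂ = 13.1 → ξ₂ = (1·122.2 − 13.1)/1 = 109.1 kmol/h.
Outlet amounts (n = n₀ + Σ ν·ξ):
  R: 567 − 2(122.2) = 322.6
  U: 0 + 1(122.2) − 1(109.1) = 13.1
  M: 0 + 2(109.1) = 218.2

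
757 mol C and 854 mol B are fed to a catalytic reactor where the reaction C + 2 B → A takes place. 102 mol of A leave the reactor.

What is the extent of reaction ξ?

For A: n = n₀ + 1ξ → 102 = 0 + 1ξ, giving ξ = 102 mol.
Outlet amounts (n = n₀ + ν ξ):
  C: 757 − 1(102) = 655
  B: 854 − 2(102) = 650
  A: 0 + 1(102) = 102

ξ = 102 mol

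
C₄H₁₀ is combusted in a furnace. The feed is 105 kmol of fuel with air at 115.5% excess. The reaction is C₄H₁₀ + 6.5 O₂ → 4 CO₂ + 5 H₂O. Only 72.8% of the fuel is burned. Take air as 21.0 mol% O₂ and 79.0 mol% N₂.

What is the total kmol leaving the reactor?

7220 kmol

Stoichiometric O₂ = 6.5 × 105 = 682.5 kmol; O₂ fed = 682.5 × 2.155 = 1471 kmol.
N₂ fed = 1471 × 79/21 = 5533 kmol.
Fuel reacted = 0.728 × 105 → ξ = 76.44 kmol.
Outlet (n = n₀ + ν ξ):
  C₄H₁₀: 105 − 1(76.44) = 28.56
  O₂: 1471 − 6.5(76.44) = 973.9
  N₂: 5533 (inert)
  CO₂: 0 + 4(76.44) = 305.8
  H₂O: 0 + 5(76.44) = 382.2
Total out = 28.56 + 973.9 + 5533 + 305.8 + 382.2 = 7223 kmol.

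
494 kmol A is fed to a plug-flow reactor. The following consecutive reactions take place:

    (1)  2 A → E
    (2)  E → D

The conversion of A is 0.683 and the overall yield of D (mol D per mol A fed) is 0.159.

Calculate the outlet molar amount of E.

90.2 kmol

Conversion of A: A consumed = 2ξ₁ = 0.683 × 494 → ξ₁ = 168.7 kmol.
Yield of D: 1ξ₂ / 494 = 0.159 → ξ₂ = 78.55 kmol.
Outlet amounts (n = n₀ + Σ ν·ξ):
  A: 494 − 2(168.7) = 156.6
  E: 0 + 1(168.7) − 1(78.55) = 90.16
  D: 0 + 1(78.55) = 78.55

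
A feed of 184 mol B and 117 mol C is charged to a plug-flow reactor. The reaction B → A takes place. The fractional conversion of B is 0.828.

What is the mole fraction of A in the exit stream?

0.506

B reacted = 0.828 × 184 = 152.4 mol; ν_B = −1, so ξ = 152.4/1 = 152.4 mol.
Outlet amounts (n = n₀ + ν ξ):
  B: 184 − 1(152.4) = 31.65
  A: 0 + 1(152.4) = 152.4
  C: 117 (inert)
Total out = 301 mol; y_A = 152.4 / 301 = 0.5062.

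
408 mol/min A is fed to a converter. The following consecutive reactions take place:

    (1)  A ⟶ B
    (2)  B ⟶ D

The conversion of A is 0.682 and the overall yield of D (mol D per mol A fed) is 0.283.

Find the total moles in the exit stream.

Conversion of A: A consumed = 1ξ₁ = 0.682 × 408 → ξ₁ = 278.3 mol/min.
Yield of D: 1ξ₂ / 408 = 0.283 → ξ₂ = 115.5 mol/min.
Outlet amounts (n = n₀ + Σ ν·ξ):
  A: 408 − 1(278.3) = 129.7
  B: 0 + 1(278.3) − 1(115.5) = 162.8
  D: 0 + 1(115.5) = 115.5
Total out = 129.7 + 162.8 + 115.5 = 408 mol/min.

408 mol/min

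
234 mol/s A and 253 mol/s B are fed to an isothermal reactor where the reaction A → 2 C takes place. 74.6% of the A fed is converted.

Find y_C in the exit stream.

A reacted = 0.746 × 234 = 174.6 mol/s; ν_A = −1, so ξ = 174.6/1 = 174.6 mol/s.
Outlet amounts (n = n₀ + ν ξ):
  A: 234 − 1(174.6) = 59.44
  C: 0 + 2(174.6) = 349.1
  B: 253 (inert)
Total out = 661.6 mol/s; y_C = 349.1 / 661.6 = 0.5277.

0.528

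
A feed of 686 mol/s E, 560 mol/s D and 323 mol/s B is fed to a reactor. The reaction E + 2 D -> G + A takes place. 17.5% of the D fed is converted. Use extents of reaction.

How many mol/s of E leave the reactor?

D reacted = 0.175 × 560 = 98 mol/s; ν_D = −2, so ξ = 98/2 = 49 mol/s.
Outlet amounts (n = n₀ + ν ξ):
  E: 686 − 1(49) = 637
  D: 560 − 2(49) = 462
  G: 0 + 1(49) = 49
  A: 0 + 1(49) = 49
  B: 323 (inert)

637 mol/s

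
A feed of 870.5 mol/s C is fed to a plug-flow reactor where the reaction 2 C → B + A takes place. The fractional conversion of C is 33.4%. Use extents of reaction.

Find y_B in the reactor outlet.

C reacted = 0.334 × 870.5 = 290.7 mol/s; ν_C = −2, so ξ = 290.7/2 = 145.4 mol/s.
Outlet amounts (n = n₀ + ν ξ):
  C: 870.5 − 2(145.4) = 579.8
  B: 0 + 1(145.4) = 145.4
  A: 0 + 1(145.4) = 145.4
Total out = 870.5 mol/s; y_B = 145.4 / 870.5 = 0.167.

0.167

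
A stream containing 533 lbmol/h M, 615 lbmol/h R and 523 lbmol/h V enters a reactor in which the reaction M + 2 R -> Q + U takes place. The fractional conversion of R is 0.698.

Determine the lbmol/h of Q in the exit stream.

215 lbmol/h

R reacted = 0.698 × 615 = 429.3 lbmol/h; ν_R = −2, so ξ = 429.3/2 = 214.6 lbmol/h.
Outlet amounts (n = n₀ + ν ξ):
  M: 533 − 1(214.6) = 318.4
  R: 615 − 2(214.6) = 185.7
  Q: 0 + 1(214.6) = 214.6
  U: 0 + 1(214.6) = 214.6
  V: 523 (inert)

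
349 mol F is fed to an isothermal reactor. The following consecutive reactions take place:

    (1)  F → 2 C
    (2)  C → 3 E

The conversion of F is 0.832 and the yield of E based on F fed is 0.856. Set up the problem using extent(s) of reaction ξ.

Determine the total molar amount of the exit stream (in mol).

839 mol

Conversion of F: F consumed = 1ξ₁ = 0.832 × 349 → ξ₁ = 290.4 mol.
Yield of E: 3ξ₂ / 349 = 0.856 → ξ₂ = 99.58 mol.
Outlet amounts (n = n₀ + Σ ν·ξ):
  F: 349 − 1(290.4) = 58.63
  C: 0 + 2(290.4) − 1(99.58) = 481.2
  E: 0 + 3(99.58) = 298.7
Total out = 58.63 + 481.2 + 298.7 = 838.5 mol.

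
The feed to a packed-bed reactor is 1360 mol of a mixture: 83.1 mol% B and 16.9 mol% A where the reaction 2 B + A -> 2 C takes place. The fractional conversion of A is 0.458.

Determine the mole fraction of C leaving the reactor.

0.168

A reacted = 0.458 × 229.8 = 105.3 mol; ν_A = −1, so ξ = 105.3/1 = 105.3 mol.
Outlet amounts (n = n₀ + ν ξ):
  B: 1130 − 2(105.3) = 919.6
  A: 229.8 − 1(105.3) = 124.6
  C: 0 + 2(105.3) = 210.5
Total out = 1255 mol; y_C = 210.5 / 1255 = 0.1678.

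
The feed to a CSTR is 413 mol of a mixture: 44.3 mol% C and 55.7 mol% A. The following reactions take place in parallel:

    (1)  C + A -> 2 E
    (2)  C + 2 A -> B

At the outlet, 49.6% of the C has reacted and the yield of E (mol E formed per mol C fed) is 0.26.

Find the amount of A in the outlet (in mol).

72.3 mol

Yield of E: 2ξ₁ / 183 = 0.26 → ξ₁ = 23.78 mol.
Conversion of C: 1ξ₁ + 1ξ₂ = 0.496 × 183 = 90.75 → ξ₂ = 66.96 mol.
Outlet amounts (n = n₀ + Σ ν·ξ):
  C: 183 − 1(23.78) − 1(66.96) = 92.21
  A: 230 − 1(23.78) − 2(66.96) = 72.33
  E: 0 + 2(23.78) = 47.57
  B: 0 + 1(66.96) = 66.96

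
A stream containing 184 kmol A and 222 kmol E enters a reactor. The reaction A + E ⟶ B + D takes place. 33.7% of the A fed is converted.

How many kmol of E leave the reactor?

A reacted = 0.337 × 184 = 62.01 kmol; ν_A = −1, so ξ = 62.01/1 = 62.01 kmol.
Outlet amounts (n = n₀ + ν ξ):
  A: 184 − 1(62.01) = 122
  E: 222 − 1(62.01) = 160
  B: 0 + 1(62.01) = 62.01
  D: 0 + 1(62.01) = 62.01

160 kmol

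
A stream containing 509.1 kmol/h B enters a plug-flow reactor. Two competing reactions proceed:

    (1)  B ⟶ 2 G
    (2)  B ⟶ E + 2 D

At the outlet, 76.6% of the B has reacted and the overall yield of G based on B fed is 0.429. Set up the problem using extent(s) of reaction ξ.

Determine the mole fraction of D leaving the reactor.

0.476

Yield of G: 2ξ₁ / 509.1 = 0.429 → ξ₁ = 109.2 kmol/h.
Conversion of B: 1ξ₁ + 1ξ₂ = 0.766 × 509.1 = 390 → ξ₂ = 280.8 kmol/h.
Outlet amounts (n = n₀ + Σ ν·ξ):
  B: 509.1 − 1(109.2) − 1(280.8) = 119.1
  G: 0 + 2(109.2) = 218.4
  E: 0 + 1(280.8) = 280.8
  D: 0 + 2(280.8) = 561.5
Total out = 1180 kmol/h; y_D = 561.5 / 1180 = 0.4759.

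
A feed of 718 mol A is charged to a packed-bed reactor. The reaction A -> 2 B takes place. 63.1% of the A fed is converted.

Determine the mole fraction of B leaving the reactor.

A reacted = 0.631 × 718 = 453.1 mol; ν_A = −1, so ξ = 453.1/1 = 453.1 mol.
Outlet amounts (n = n₀ + ν ξ):
  A: 718 − 1(453.1) = 264.9
  B: 0 + 2(453.1) = 906.1
Total out = 1171 mol; y_B = 906.1 / 1171 = 0.7738.

0.774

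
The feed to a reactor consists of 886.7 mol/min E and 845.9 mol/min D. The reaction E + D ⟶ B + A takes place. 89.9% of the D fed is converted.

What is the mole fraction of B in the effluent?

D reacted = 0.899 × 845.9 = 760.5 mol/min; ν_D = −1, so ξ = 760.5/1 = 760.5 mol/min.
Outlet amounts (n = n₀ + ν ξ):
  E: 886.7 − 1(760.5) = 126.2
  D: 845.9 − 1(760.5) = 85.44
  B: 0 + 1(760.5) = 760.5
  A: 0 + 1(760.5) = 760.5
Total out = 1733 mol/min; y_B = 760.5 / 1733 = 0.4389.

0.439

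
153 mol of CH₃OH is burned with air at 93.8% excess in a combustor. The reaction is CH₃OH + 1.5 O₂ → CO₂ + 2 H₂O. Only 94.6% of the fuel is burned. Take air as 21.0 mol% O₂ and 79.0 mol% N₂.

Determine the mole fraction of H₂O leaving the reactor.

Stoichiometric O₂ = 1.5 × 153 = 229.5 mol; O₂ fed = 229.5 × 1.938 = 444.8 mol.
N₂ fed = 444.8 × 79/21 = 1673 mol.
Fuel reacted = 0.946 × 153 → ξ = 144.7 mol.
Outlet (n = n₀ + ν ξ):
  CH₃OH: 153 − 1(144.7) = 8.262
  O₂: 444.8 − 1.5(144.7) = 227.7
  N₂: 1673 (inert)
  CO₂: 0 + 1(144.7) = 144.7
  H₂O: 0 + 2(144.7) = 289.5
Total out = 2343 mol; y_H₂O = 289.5 / 2343 = 0.1235.

0.124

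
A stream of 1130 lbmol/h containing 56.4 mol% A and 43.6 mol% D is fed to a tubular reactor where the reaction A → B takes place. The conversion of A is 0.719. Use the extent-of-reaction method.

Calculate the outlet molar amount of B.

A reacted = 0.719 × 637.3 = 458.2 lbmol/h; ν_A = −1, so ξ = 458.2/1 = 458.2 lbmol/h.
Outlet amounts (n = n₀ + ν ξ):
  A: 637.3 − 1(458.2) = 179.1
  B: 0 + 1(458.2) = 458.2
  D: 492.7 (inert)

458 lbmol/h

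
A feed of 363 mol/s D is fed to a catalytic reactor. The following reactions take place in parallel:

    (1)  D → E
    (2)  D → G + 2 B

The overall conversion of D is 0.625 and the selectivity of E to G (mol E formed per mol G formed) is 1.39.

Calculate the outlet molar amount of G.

94.9 mol/s

Conversion of D: D consumed = 0.625 × 363 = 226.9 mol/s = 1ξ₁ + 1ξ₂.
Selectivity: 1ξ₁ / (1ξ₂) = 1.39 → ξ₁ = 1.39 ξ₂.
Substitute: (1·1.39 + 1) ξ₂ = 226.9 → ξ₂ = 94.93 mol/s, ξ₁ = 131.9 mol/s.
Outlet amounts (n = n₀ + Σ ν·ξ):
  D: 363 − 1(131.9) − 1(94.93) = 136.1
  E: 0 + 1(131.9) = 131.9
  G: 0 + 1(94.93) = 94.93
  B: 0 + 2(94.93) = 189.9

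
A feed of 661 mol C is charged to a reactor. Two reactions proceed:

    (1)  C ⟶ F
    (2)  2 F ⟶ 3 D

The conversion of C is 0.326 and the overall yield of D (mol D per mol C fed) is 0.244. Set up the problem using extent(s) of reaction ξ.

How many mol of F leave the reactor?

108 mol

Conversion of C: C consumed = 1ξ₁ = 0.326 × 661 → ξ₁ = 215.5 mol.
Yield of D: 3ξ₂ / 661 = 0.244 → ξ₂ = 53.76 mol.
Outlet amounts (n = n₀ + Σ ν·ξ):
  C: 661 − 1(215.5) = 445.5
  F: 0 + 1(215.5) − 2(53.76) = 108
  D: 0 + 3(53.76) = 161.3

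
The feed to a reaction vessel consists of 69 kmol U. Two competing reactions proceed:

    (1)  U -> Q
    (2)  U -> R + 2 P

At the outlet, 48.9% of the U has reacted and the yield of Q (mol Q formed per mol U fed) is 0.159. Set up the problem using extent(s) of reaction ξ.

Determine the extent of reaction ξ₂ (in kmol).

Yield of Q: 1ξ₁ / 69 = 0.159 → ξ₁ = 10.97 kmol.
Conversion of U: 1ξ₁ + 1ξ₂ = 0.489 × 69 = 33.74 → ξ₂ = 22.77 kmol.
Outlet amounts (n = n₀ + Σ ν·ξ):
  U: 69 − 1(10.97) − 1(22.77) = 35.26
  Q: 0 + 1(10.97) = 10.97
  R: 0 + 1(22.77) = 22.77
  P: 0 + 2(22.77) = 45.54

ξ₂ = 22.8 kmol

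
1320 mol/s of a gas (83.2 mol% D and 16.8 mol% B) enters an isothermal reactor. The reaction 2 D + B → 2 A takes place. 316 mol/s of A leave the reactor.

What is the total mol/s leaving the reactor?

1160 mol/s

For A: n = n₀ + 2ξ → 316 = 0 + 2ξ, giving ξ = 158 mol/s.
Outlet amounts (n = n₀ + ν ξ):
  D: 1098 − 2(158) = 782.2
  B: 221.8 − 1(158) = 63.76
  A: 0 + 2(158) = 316
Total out = 782.2 + 63.76 + 316 = 1162 mol/s.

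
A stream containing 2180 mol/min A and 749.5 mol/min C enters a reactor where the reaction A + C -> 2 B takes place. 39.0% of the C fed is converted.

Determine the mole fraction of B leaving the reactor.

0.2

C reacted = 0.39 × 749.5 = 292.3 mol/min; ν_C = −1, so ξ = 292.3/1 = 292.3 mol/min.
Outlet amounts (n = n₀ + ν ξ):
  A: 2180 − 1(292.3) = 1888
  C: 749.5 − 1(292.3) = 457.2
  B: 0 + 2(292.3) = 584.6
Total out = 2930 mol/min; y_B = 584.6 / 2930 = 0.1996.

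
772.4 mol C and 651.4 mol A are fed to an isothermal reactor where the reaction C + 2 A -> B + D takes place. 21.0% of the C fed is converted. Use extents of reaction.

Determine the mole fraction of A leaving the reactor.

0.259

C reacted = 0.21 × 772.4 = 162.2 mol; ν_C = −1, so ξ = 162.2/1 = 162.2 mol.
Outlet amounts (n = n₀ + ν ξ):
  C: 772.4 − 1(162.2) = 610.2
  A: 651.4 − 2(162.2) = 327
  B: 0 + 1(162.2) = 162.2
  D: 0 + 1(162.2) = 162.2
Total out = 1262 mol; y_A = 327 / 1262 = 0.2592.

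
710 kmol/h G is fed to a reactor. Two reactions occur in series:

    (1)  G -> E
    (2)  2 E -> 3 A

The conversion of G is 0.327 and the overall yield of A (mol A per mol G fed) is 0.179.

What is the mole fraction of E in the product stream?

0.196

Conversion of G: G consumed = 1ξ₁ = 0.327 × 710 → ξ₁ = 232.2 kmol/h.
Yield of A: 3ξ₂ / 710 = 0.179 → ξ₂ = 42.36 kmol/h.
Outlet amounts (n = n₀ + Σ ν·ξ):
  G: 710 − 1(232.2) = 477.8
  E: 0 + 1(232.2) − 2(42.36) = 147.4
  A: 0 + 3(42.36) = 127.1
Total out = 752.4 kmol/h; y_E = 147.4 / 752.4 = 0.196.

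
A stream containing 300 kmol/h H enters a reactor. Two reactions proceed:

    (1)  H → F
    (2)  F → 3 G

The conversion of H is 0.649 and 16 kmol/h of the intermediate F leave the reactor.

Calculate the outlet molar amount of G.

Conversion of H: H consumed = 1ξ₁ = 0.649 × 300 → ξ₁ = 194.7 kmol/h.
F balance: n_F = 0 + 1ξ₁ − 1ξ₂ = 16 → ξ₂ = (1·194.7 − 16)/1 = 178.7 kmol/h.
Outlet amounts (n = n₀ + Σ ν·ξ):
  H: 300 − 1(194.7) = 105.3
  F: 0 + 1(194.7) − 1(178.7) = 16
  G: 0 + 3(178.7) = 536.1

536 kmol/h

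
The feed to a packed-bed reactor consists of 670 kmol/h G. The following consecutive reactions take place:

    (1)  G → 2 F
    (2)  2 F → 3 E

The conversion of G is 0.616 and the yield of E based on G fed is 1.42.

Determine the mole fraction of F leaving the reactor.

Conversion of G: G consumed = 1ξ₁ = 0.616 × 670 → ξ₁ = 412.7 kmol/h.
Yield of E: 3ξ₂ / 670 = 1.42 → ξ₂ = 317.1 kmol/h.
Outlet amounts (n = n₀ + Σ ν·ξ):
  G: 670 − 1(412.7) = 257.3
  F: 0 + 2(412.7) − 2(317.1) = 191.2
  E: 0 + 3(317.1) = 951.4
Total out = 1400 kmol/h; y_F = 191.2 / 1400 = 0.1366.

0.137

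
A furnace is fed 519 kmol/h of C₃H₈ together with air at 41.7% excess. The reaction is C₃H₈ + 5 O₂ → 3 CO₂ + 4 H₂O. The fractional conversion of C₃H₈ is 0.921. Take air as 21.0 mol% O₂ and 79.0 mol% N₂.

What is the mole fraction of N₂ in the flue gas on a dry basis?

Stoichiometric O₂ = 5 × 519 = 2595 kmol/h; O₂ fed = 2595 × 1.417 = 3677 kmol/h.
N₂ fed = 3677 × 79/21 = 13830 kmol/h.
Fuel reacted = 0.921 × 519 → ξ = 478 kmol/h.
Outlet (n = n₀ + ν ξ):
  C₃H₈: 519 − 1(478) = 41
  O₂: 3677 − 5(478) = 1287
  N₂: 13830 (inert)
  CO₂: 0 + 3(478) = 1434
  H₂O: 0 + 4(478) = 1912
Dry total = 16600 kmol/h; y_N₂ (dry) = 13830 / 16600 = 0.8336.

0.834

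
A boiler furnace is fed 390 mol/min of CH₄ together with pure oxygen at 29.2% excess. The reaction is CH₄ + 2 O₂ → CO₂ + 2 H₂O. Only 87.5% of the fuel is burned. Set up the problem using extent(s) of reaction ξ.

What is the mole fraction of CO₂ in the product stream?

0.244

Stoichiometric O₂ = 2 × 390 = 780 mol/min; O₂ fed = 780 × 1.292 = 1008 mol/min.
Fuel reacted = 0.875 × 390 → ξ = 341.2 mol/min.
Outlet (n = n₀ + ν ξ):
  CH₄: 390 − 1(341.2) = 48.75
  O₂: 1008 − 2(341.2) = 325.3
  CO₂: 0 + 1(341.2) = 341.2
  H₂O: 0 + 2(341.2) = 682.5
Total out = 1398 mol/min; y_CO₂ = 341.2 / 1398 = 0.2441.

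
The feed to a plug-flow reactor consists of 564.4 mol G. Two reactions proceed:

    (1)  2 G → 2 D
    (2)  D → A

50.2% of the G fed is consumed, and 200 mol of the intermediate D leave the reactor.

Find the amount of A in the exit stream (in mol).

83.3 mol

Conversion of G: G consumed = 2ξ₁ = 0.502 × 564.4 → ξ₁ = 141.7 mol.
D balance: n_D = 0 + 2ξ₁ − 1ξ₂ = 200 → ξ₂ = (2·141.7 − 200)/1 = 83.33 mol.
Outlet amounts (n = n₀ + Σ ν·ξ):
  G: 564.4 − 2(141.7) = 281.1
  D: 0 + 2(141.7) − 1(83.33) = 200
  A: 0 + 1(83.33) = 83.33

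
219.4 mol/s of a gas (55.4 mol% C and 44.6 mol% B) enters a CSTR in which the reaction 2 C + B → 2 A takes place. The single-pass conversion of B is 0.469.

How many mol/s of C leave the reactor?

29.8 mol/s

B reacted = 0.469 × 97.85 = 45.89 mol/s; ν_B = −1, so ξ = 45.89/1 = 45.89 mol/s.
Outlet amounts (n = n₀ + ν ξ):
  C: 121.5 − 2(45.89) = 29.76
  B: 97.85 − 1(45.89) = 51.96
  A: 0 + 2(45.89) = 91.79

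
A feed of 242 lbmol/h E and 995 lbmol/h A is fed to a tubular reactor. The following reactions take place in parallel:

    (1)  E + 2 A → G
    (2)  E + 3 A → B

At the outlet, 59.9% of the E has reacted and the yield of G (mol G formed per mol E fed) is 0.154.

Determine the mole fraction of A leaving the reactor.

0.712

Yield of G: 1ξ₁ / 242 = 0.154 → ξ₁ = 37.27 lbmol/h.
Conversion of E: 1ξ₁ + 1ξ₂ = 0.599 × 242 = 145 → ξ₂ = 107.7 lbmol/h.
Outlet amounts (n = n₀ + Σ ν·ξ):
  E: 242 − 1(37.27) − 1(107.7) = 97.04
  A: 995 − 2(37.27) − 3(107.7) = 597.4
  G: 0 + 1(37.27) = 37.27
  B: 0 + 1(107.7) = 107.7
Total out = 839.4 lbmol/h; y_A = 597.4 / 839.4 = 0.7117.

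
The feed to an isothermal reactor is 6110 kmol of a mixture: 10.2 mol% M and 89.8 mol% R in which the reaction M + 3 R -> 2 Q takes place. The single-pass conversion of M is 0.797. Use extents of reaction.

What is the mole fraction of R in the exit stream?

M reacted = 0.797 × 623.2 = 496.7 kmol; ν_M = −1, so ξ = 496.7/1 = 496.7 kmol.
Outlet amounts (n = n₀ + ν ξ):
  M: 623.2 − 1(496.7) = 126.5
  R: 5487 − 3(496.7) = 3997
  Q: 0 + 2(496.7) = 993.4
Total out = 5117 kmol; y_R = 3997 / 5117 = 0.7811.

0.781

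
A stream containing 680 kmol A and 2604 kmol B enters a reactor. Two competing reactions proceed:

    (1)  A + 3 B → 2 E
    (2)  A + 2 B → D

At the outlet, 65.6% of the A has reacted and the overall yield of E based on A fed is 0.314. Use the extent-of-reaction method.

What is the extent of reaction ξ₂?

Yield of E: 2ξ₁ / 680 = 0.314 → ξ₁ = 106.8 kmol.
Conversion of A: 1ξ₁ + 1ξ₂ = 0.656 × 680 = 446.1 → ξ₂ = 339.3 kmol.
Outlet amounts (n = n₀ + Σ ν·ξ):
  A: 680 − 1(106.8) − 1(339.3) = 233.9
  B: 2604 − 3(106.8) − 2(339.3) = 1605
  E: 0 + 2(106.8) = 213.5
  D: 0 + 1(339.3) = 339.3

ξ₂ = 339 kmol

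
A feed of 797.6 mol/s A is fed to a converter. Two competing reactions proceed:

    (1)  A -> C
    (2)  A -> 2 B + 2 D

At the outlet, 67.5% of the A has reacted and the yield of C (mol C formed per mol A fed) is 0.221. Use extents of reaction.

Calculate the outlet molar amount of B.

Yield of C: 1ξ₁ / 797.6 = 0.221 → ξ₁ = 176.3 mol/s.
Conversion of A: 1ξ₁ + 1ξ₂ = 0.675 × 797.6 = 538.4 → ξ₂ = 362.1 mol/s.
Outlet amounts (n = n₀ + Σ ν·ξ):
  A: 797.6 − 1(176.3) − 1(362.1) = 259.2
  C: 0 + 1(176.3) = 176.3
  B: 0 + 2(362.1) = 724.2
  D: 0 + 2(362.1) = 724.2

724 mol/s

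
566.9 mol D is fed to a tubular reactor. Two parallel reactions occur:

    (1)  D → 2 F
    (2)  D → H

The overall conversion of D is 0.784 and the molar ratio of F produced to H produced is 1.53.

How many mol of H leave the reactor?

Conversion of D: D consumed = 0.784 × 566.9 = 444.4 mol = 1ξ₁ + 1ξ₂.
Selectivity: 2ξ₁ / (1ξ₂) = 1.53 → ξ₁ = 0.765 ξ₂.
Substitute: (1·0.765 + 1) ξ₂ = 444.4 → ξ₂ = 251.8 mol, ξ₁ = 192.6 mol.
Outlet amounts (n = n₀ + Σ ν·ξ):
  D: 566.9 − 1(192.6) − 1(251.8) = 122.5
  F: 0 + 2(192.6) = 385.3
  H: 0 + 1(251.8) = 251.8

252 mol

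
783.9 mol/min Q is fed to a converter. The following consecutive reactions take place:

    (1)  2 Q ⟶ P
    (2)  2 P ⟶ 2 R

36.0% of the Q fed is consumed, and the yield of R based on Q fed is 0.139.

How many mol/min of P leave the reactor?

Conversion of Q: Q consumed = 2ξ₁ = 0.36 × 783.9 → ξ₁ = 141.1 mol/min.
Yield of R: 2ξ₂ / 783.9 = 0.139 → ξ₂ = 54.48 mol/min.
Outlet amounts (n = n₀ + Σ ν·ξ):
  Q: 783.9 − 2(141.1) = 501.7
  P: 0 + 1(141.1) − 2(54.48) = 32.14
  R: 0 + 2(54.48) = 109

32.1 mol/min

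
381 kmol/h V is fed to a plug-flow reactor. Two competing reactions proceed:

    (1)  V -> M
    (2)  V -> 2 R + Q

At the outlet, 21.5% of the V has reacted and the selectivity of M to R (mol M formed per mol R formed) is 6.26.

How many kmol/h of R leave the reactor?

Conversion of V: V consumed = 0.215 × 381 = 81.91 kmol/h = 1ξ₁ + 1ξ₂.
Selectivity: 1ξ₁ / (2ξ₂) = 6.26 → ξ₁ = 12.52 ξ₂.
Substitute: (1·12.52 + 1) ξ₂ = 81.91 → ξ₂ = 6.059 kmol/h, ξ₁ = 75.86 kmol/h.
Outlet amounts (n = n₀ + Σ ν·ξ):
  V: 381 − 1(75.86) − 1(6.059) = 299.1
  M: 0 + 1(75.86) = 75.86
  R: 0 + 2(6.059) = 12.12
  Q: 0 + 1(6.059) = 6.059

12.1 kmol/h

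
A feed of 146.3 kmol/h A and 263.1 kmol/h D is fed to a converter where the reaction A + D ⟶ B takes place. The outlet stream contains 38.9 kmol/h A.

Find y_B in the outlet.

For A: n = n₀ − 1ξ → 38.9 = 146.3 − 1ξ, giving ξ = 107.4 kmol/h.
Outlet amounts (n = n₀ + ν ξ):
  A: 146.3 − 1(107.4) = 38.9
  D: 263.1 − 1(107.4) = 155.7
  B: 0 + 1(107.4) = 107.4
Total out = 302 kmol/h; y_B = 107.4 / 302 = 0.3556.

0.356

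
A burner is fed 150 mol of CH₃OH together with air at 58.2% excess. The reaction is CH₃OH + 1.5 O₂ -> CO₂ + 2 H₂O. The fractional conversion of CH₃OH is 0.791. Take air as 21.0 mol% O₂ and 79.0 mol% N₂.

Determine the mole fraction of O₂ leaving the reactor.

0.0935

Stoichiometric O₂ = 1.5 × 150 = 225 mol; O₂ fed = 225 × 1.582 = 355.9 mol.
N₂ fed = 355.9 × 79/21 = 1339 mol.
Fuel reacted = 0.791 × 150 → ξ = 118.7 mol.
Outlet (n = n₀ + ν ξ):
  CH₃OH: 150 − 1(118.7) = 31.35
  O₂: 355.9 − 1.5(118.7) = 178
  N₂: 1339 (inert)
  CO₂: 0 + 1(118.7) = 118.7
  H₂O: 0 + 2(118.7) = 237.3
Total out = 1904 mol; y_O₂ = 178 / 1904 = 0.09346.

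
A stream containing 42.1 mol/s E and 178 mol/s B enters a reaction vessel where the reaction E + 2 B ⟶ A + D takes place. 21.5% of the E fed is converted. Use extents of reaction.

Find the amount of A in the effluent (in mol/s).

E reacted = 0.215 × 42.1 = 9.052 mol/s; ν_E = −1, so ξ = 9.052/1 = 9.052 mol/s.
Outlet amounts (n = n₀ + ν ξ):
  E: 42.1 − 1(9.052) = 33.05
  B: 178 − 2(9.052) = 159.9
  A: 0 + 1(9.052) = 9.052
  D: 0 + 1(9.052) = 9.052

9.05 mol/s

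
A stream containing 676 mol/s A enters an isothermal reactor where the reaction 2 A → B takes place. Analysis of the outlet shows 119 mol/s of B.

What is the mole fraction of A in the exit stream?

For B: n = n₀ + 1ξ → 119 = 0 + 1ξ, giving ξ = 119 mol/s.
Outlet amounts (n = n₀ + ν ξ):
  A: 676 − 2(119) = 438
  B: 0 + 1(119) = 119
Total out = 557 mol/s; y_A = 438 / 557 = 0.7864.

0.786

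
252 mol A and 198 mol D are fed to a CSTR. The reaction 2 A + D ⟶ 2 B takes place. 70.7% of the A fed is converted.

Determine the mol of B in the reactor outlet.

178 mol

A reacted = 0.707 × 252 = 178.2 mol; ν_A = −2, so ξ = 178.2/2 = 89.08 mol.
Outlet amounts (n = n₀ + ν ξ):
  A: 252 − 2(89.08) = 73.84
  D: 198 − 1(89.08) = 108.9
  B: 0 + 2(89.08) = 178.2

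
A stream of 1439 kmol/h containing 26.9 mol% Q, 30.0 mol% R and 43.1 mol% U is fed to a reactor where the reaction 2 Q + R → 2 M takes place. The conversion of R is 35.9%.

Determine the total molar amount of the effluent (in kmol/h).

1280 kmol/h

R reacted = 0.359 × 431.7 = 155 kmol/h; ν_R = −1, so ξ = 155/1 = 155 kmol/h.
Outlet amounts (n = n₀ + ν ξ):
  Q: 387.1 − 2(155) = 77.13
  R: 431.7 − 1(155) = 276.7
  M: 0 + 2(155) = 310
  U: 620.2 (inert)
Total out = 77.13 + 276.7 + 310 + 620.2 = 1284 kmol/h.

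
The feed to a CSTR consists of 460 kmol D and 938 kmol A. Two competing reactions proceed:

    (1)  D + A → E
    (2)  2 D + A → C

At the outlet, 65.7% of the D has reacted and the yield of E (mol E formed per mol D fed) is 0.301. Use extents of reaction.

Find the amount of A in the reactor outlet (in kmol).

718 kmol

Yield of E: 1ξ₁ / 460 = 0.301 → ξ₁ = 138.5 kmol.
Conversion of D: 1ξ₁ + 2ξ₂ = 0.657 × 460 = 302.2 → ξ₂ = 81.88 kmol.
Outlet amounts (n = n₀ + Σ ν·ξ):
  D: 460 − 1(138.5) − 2(81.88) = 157.8
  A: 938 − 1(138.5) − 1(81.88) = 717.7
  E: 0 + 1(138.5) = 138.5
  C: 0 + 1(81.88) = 81.88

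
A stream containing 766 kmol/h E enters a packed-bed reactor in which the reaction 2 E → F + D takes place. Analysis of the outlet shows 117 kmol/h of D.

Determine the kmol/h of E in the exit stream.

532 kmol/h

For D: n = n₀ + 1ξ → 117 = 0 + 1ξ, giving ξ = 117 kmol/h.
Outlet amounts (n = n₀ + ν ξ):
  E: 766 − 2(117) = 532
  F: 0 + 1(117) = 117
  D: 0 + 1(117) = 117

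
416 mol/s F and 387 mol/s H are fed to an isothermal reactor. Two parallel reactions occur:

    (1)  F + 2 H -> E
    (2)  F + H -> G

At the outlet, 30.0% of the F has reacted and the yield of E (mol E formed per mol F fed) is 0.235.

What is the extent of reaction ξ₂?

Yield of E: 1ξ₁ / 416 = 0.235 → ξ₁ = 97.76 mol/s.
Conversion of F: 1ξ₁ + 1ξ₂ = 0.3 × 416 = 124.8 → ξ₂ = 27.04 mol/s.
Outlet amounts (n = n₀ + Σ ν·ξ):
  F: 416 − 1(97.76) − 1(27.04) = 291.2
  H: 387 − 2(97.76) − 1(27.04) = 164.4
  E: 0 + 1(97.76) = 97.76
  G: 0 + 1(27.04) = 27.04

ξ₂ = 27 mol/s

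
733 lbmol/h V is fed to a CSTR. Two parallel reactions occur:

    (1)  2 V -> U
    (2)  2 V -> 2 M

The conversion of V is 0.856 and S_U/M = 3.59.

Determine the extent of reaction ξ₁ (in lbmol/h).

Conversion of V: V consumed = 0.856 × 733 = 627.4 lbmol/h = 2ξ₁ + 2ξ₂.
Selectivity: 1ξ₁ / (2ξ₂) = 3.59 → ξ₁ = 7.18 ξ₂.
Substitute: (2·7.18 + 2) ξ₂ = 627.4 → ξ₂ = 38.35 lbmol/h, ξ₁ = 275.4 lbmol/h.
Outlet amounts (n = n₀ + Σ ν·ξ):
  V: 733 − 2(275.4) − 2(38.35) = 105.6
  U: 0 + 1(275.4) = 275.4
  M: 0 + 2(38.35) = 76.71

ξ₁ = 275 lbmol/h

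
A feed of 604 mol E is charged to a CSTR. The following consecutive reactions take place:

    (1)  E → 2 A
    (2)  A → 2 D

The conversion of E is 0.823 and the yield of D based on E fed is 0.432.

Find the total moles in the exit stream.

Conversion of E: E consumed = 1ξ₁ = 0.823 × 604 → ξ₁ = 497.1 mol.
Yield of D: 2ξ₂ / 604 = 0.432 → ξ₂ = 130.5 mol.
Outlet amounts (n = n₀ + Σ ν·ξ):
  E: 604 − 1(497.1) = 106.9
  A: 0 + 2(497.1) − 1(130.5) = 863.7
  D: 0 + 2(130.5) = 260.9
Total out = 106.9 + 863.7 + 260.9 = 1232 mol.

1230 mol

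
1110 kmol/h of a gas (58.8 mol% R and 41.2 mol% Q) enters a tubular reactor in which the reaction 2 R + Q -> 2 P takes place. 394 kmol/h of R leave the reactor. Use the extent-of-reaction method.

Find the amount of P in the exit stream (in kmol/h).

For R: n = n₀ − 2ξ → 394 = 652.7 − 2ξ, giving ξ = 129.3 kmol/h.
Outlet amounts (n = n₀ + ν ξ):
  R: 652.7 − 2(129.3) = 394
  Q: 457.3 − 1(129.3) = 328
  P: 0 + 2(129.3) = 258.7

259 kmol/h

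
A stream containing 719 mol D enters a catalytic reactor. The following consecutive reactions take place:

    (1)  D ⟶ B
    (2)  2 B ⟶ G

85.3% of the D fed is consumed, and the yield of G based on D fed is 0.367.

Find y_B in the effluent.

0.188

Conversion of D: D consumed = 1ξ₁ = 0.853 × 719 → ξ₁ = 613.3 mol.
Yield of G: 1ξ₂ / 719 = 0.367 → ξ₂ = 263.9 mol.
Outlet amounts (n = n₀ + Σ ν·ξ):
  D: 719 − 1(613.3) = 105.7
  B: 0 + 1(613.3) − 2(263.9) = 85.56
  G: 0 + 1(263.9) = 263.9
Total out = 455.1 mol; y_B = 85.56 / 455.1 = 0.188.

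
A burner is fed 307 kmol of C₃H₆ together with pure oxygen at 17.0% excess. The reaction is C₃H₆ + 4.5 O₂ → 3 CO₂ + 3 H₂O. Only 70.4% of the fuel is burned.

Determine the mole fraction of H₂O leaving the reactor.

0.319

Stoichiometric O₂ = 4.5 × 307 = 1382 kmol; O₂ fed = 1382 × 1.170 = 1616 kmol.
Fuel reacted = 0.704 × 307 → ξ = 216.1 kmol.
Outlet (n = n₀ + ν ξ):
  C₃H₆: 307 − 1(216.1) = 90.87
  O₂: 1616 − 4.5(216.1) = 643.8
  CO₂: 0 + 3(216.1) = 648.4
  H₂O: 0 + 3(216.1) = 648.4
Total out = 2031 kmol; y_H₂O = 648.4 / 2031 = 0.3192.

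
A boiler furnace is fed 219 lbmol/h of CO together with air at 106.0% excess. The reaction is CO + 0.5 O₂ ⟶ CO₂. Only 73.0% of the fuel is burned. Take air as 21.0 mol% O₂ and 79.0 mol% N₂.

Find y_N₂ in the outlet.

Stoichiometric O₂ = 0.5 × 219 = 109.5 lbmol/h; O₂ fed = 109.5 × 2.060 = 225.6 lbmol/h.
N₂ fed = 225.6 × 79/21 = 848.6 lbmol/h.
Fuel reacted = 0.73 × 219 → ξ = 159.9 lbmol/h.
Outlet (n = n₀ + ν ξ):
  CO: 219 − 1(159.9) = 59.13
  O₂: 225.6 − 0.5(159.9) = 145.6
  N₂: 848.6 (inert)
  CO₂: 0 + 1(159.9) = 159.9
Total out = 1213 lbmol/h; y_N₂ = 848.6 / 1213 = 0.6994.

0.699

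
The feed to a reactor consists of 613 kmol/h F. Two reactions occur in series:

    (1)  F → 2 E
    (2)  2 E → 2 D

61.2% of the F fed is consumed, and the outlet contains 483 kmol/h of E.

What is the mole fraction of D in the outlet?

0.271

Conversion of F: F consumed = 1ξ₁ = 0.612 × 613 → ξ₁ = 375.2 kmol/h.
E balance: n_E = 0 + 2ξ₁ − 2ξ₂ = 483 → ξ₂ = (2·375.2 − 483)/2 = 133.7 kmol/h.
Outlet amounts (n = n₀ + Σ ν·ξ):
  F: 613 − 1(375.2) = 237.8
  E: 0 + 2(375.2) − 2(133.7) = 483
  D: 0 + 2(133.7) = 267.3
Total out = 988.2 kmol/h; y_D = 267.3 / 988.2 = 0.2705.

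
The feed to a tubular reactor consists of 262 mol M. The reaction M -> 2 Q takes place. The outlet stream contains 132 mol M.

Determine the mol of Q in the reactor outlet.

For M: n = n₀ − 1ξ → 132 = 262 − 1ξ, giving ξ = 130 mol.
Outlet amounts (n = n₀ + ν ξ):
  M: 262 − 1(130) = 132
  Q: 0 + 2(130) = 260

260 mol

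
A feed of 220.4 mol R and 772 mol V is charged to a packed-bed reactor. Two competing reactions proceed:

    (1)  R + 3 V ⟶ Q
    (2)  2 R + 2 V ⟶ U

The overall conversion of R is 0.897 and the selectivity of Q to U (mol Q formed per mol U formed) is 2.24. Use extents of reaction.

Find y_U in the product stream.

0.0865

Conversion of R: R consumed = 0.897 × 220.4 = 197.7 mol = 1ξ₁ + 2ξ₂.
Selectivity: 1ξ₁ / (1ξ₂) = 2.24 → ξ₁ = 2.24 ξ₂.
Substitute: (1·2.24 + 2) ξ₂ = 197.7 → ξ₂ = 46.63 mol, ξ₁ = 104.4 mol.
Outlet amounts (n = n₀ + Σ ν·ξ):
  R: 220.4 − 1(104.4) − 2(46.63) = 22.7
  V: 772 − 3(104.4) − 2(46.63) = 365.4
  Q: 0 + 1(104.4) = 104.4
  U: 0 + 1(46.63) = 46.63
Total out = 539.2 mol; y_U = 46.63 / 539.2 = 0.08648.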